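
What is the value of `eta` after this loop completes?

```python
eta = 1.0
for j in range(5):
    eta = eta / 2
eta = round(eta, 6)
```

Halving LR 5 times: 1 / 2^5
`eta` takes the values: 1.0 → 0.5 → 0.25 → 0.125 → 0.0625 → 0.03125

Answer: 0.03125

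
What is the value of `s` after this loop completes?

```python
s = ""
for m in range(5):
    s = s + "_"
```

Repeat '_' 5 times
`s` takes the values: "" → "_" → "__" → "___" → "____" → "_____"

Answer: "_____"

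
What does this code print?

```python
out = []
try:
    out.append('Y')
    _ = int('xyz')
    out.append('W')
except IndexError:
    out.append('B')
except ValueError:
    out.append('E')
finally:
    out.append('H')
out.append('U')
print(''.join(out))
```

Execution trace: 'Y' (try body) → 'E' (except ValueError) → 'H' (finally) → 'U' (after the try/except). Output: YEHU

Answer: YEHU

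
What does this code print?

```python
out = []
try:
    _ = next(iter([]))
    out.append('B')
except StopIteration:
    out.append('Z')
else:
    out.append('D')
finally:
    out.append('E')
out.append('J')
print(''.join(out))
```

Execution trace: 'Z' (except StopIteration) → 'E' (finally) → 'J' (after the try/except). Output: ZEJ

Answer: ZEJ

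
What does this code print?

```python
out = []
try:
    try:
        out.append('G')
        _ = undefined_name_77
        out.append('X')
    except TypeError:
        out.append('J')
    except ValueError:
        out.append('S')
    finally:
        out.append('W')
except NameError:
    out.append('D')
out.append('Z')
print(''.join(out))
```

Execution trace: 'G' (try body) → 'W' (finally) → 'D' (outer except NameError) → 'Z' (after the try/except). Output: GWDZ

Answer: GWDZ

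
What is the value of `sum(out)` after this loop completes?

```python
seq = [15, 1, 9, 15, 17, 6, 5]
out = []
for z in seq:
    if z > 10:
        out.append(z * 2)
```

Sum of doubled values > 10
`out` takes the values: [] → [30] → [30, 30] → [30, 30, 34]
So `sum(out)` = 94

Answer: 94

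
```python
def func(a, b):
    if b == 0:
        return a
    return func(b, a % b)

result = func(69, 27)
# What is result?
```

func(69, 27) -> func(27, 15) -> func(15, 12) -> func(12, 3) -> func(3, 0) -> 3

Answer: 3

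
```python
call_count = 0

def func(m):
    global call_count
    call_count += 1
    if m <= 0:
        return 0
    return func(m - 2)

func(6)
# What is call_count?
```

Linear recursion stepping by 2: 4 calls from m=6 down to ≤0.

Answer: 4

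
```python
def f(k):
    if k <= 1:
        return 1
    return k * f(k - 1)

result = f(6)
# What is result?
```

f(6) = 6 * 5 * 4 * 3 * 2 * 1 = 720

Answer: 720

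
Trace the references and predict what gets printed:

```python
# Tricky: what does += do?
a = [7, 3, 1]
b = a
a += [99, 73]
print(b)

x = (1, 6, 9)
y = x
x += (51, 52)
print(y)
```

Key concept: += behavior differs for mutable vs immutable.
Step by step:
`a = [7, 3, 1]` → a = [7, 3, 1]
`b = a` → b = [7, 3, 1] (same object as a)
`a += [99, 73]` → a = [7, 3, 1, 99, 73] (same object as b); b = [7, 3, 1, 99, 73] (same object as a)
`print(b)` → prints [7, 3, 1, 99, 73]
`x = (1, 6, 9)` → x = (1, 6, 9)
`y = x` → y = (1, 6, 9)
`x += (51, 52)` → x = (1, 6, 9, 51, 52)
`print(y)` → prints (1, 6, 9)

Answer:
[7, 3, 1, 99, 73]
(1, 6, 9)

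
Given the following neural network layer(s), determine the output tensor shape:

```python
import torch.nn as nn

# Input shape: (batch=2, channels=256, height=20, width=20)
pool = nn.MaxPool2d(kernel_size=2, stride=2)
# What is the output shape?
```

Input: (2, 256, 20, 20) -> Output: (2, 256, 10, 10)

Answer: (2, 256, 10, 10)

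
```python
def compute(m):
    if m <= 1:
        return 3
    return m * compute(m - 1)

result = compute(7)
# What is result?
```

compute(7) = 7 * 6 * 5 * 4 * 3 * 2 * 3 = 15120

Answer: 15120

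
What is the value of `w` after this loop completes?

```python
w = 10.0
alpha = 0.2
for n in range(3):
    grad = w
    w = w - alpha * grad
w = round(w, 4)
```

Gradient descent: w = 10.0 * (1 - 0.2)^3
`w` takes the values: 10.0 → 8.0 → 6.4 → 5.12

Answer: 5.12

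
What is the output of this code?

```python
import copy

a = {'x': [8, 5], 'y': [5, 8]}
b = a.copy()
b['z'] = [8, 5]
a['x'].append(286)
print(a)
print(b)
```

Key concept: shallow copy of dict with mutable values.
Step by step:
`a = {'x': [8, 5], 'y': [5, 8]}` → a = {'x': [8, 5], 'y': [5, 8]}
`b = a.copy()` → b = {'x': [8, 5], 'y': [5, 8]}
`b['z'] = [8, 5]` → b = {'x': [8, 5], 'y': [5, 8], 'z': [8, 5]}
`a['x'].append(286)` → a = {'x': [8, 5, 286], 'y': [5, 8]}; b = {'x': [8, 5, 286], 'y': [5, 8], 'z': [8, 5]}
`print(a)` → prints {'x': [8, 5, 286], 'y': [5, 8]}
`print(b)` → prints {'x': [8, 5, 286], 'y': [5, 8], 'z': [8, 5]}

Answer:
{'x': [8, 5, 286], 'y': [5, 8]}
{'x': [8, 5, 286], 'y': [5, 8], 'z': [8, 5]}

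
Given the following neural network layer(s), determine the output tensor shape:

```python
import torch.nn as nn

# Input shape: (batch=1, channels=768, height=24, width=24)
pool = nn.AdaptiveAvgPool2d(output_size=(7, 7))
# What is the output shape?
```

Input: (1, 768, 24, 24) -> Output: (1, 768, 7, 7)

Answer: (1, 768, 7, 7)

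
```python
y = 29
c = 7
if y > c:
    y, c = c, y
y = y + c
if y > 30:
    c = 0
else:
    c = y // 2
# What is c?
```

Trace:
`y = 29` → y = 29
`c = 7` → c = 7
`if y > c: ...` → y > c is True → y = 7; c = 29
`y = y + c` → y = 36
`if y > 30: ...` → y > 30 is True → c = 0
So c = 0

Answer: 0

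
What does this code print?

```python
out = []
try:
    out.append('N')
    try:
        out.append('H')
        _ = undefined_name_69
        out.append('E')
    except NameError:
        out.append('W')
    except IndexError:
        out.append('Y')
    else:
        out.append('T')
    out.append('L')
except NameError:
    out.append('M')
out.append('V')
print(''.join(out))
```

Execution trace: 'N' (try body) → 'H' (inner try body) → 'W' (inner except NameError) → 'L' (try body, no exception) → 'V' (after the try/except). Output: NHWLV

Answer: NHWLV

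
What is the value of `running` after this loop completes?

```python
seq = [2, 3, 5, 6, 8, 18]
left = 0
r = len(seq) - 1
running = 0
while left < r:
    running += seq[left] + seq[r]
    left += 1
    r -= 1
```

Sum of pairs from ends
`running` takes the values: 0 → 20 → 31 → 42

Answer: 42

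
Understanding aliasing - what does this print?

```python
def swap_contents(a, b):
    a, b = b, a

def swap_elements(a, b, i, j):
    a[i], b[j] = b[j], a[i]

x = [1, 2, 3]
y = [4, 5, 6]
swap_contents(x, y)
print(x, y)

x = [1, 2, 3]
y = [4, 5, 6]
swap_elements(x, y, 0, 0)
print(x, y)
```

Key concept: parameter rebinding vs mutation.
Step by step:
`x = [1, 2, 3]` → x = [1, 2, 3]
`y = [4, 5, 6]` → y = [4, 5, 6]
`swap_contents(x, y)` → no visible change to tracked variables
`print(x, y)` → prints [1, 2, 3] [4, 5, 6]
`x = [1, 2, 3]` → x = [1, 2, 3]
`y = [4, 5, 6]` → y = [4, 5, 6]
`swap_elements(x, y, 0, 0)` → x = [4, 2, 3]; y = [1, 5, 6]
`print(x, y)` → prints [4, 2, 3] [1, 5, 6]

Answer:
[1, 2, 3] [4, 5, 6]
[4, 2, 3] [1, 5, 6]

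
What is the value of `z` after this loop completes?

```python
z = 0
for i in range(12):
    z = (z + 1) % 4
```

Increment mod 4, 12 times = 0
`z` takes the values: 0 → 1 → 2 → 3 → 0 → 1 → 2 → 3 → 0 → 1 → 2 → 3 → 0

Answer: 0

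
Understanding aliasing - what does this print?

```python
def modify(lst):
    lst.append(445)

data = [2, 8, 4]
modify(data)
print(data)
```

Key concept: function modifies passed list.
Step by step:
`data = [2, 8, 4]` → data = [2, 8, 4]
`modify(data)` → data = [2, 8, 4, 445]
`print(data)` → prints [2, 8, 4, 445]

Answer: [2, 8, 4, 445]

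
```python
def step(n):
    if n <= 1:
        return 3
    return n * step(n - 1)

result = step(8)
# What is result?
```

step(8) = 8 * 7 * 6 * 5 * 4 * 3 * 2 * 3 = 120960

Answer: 120960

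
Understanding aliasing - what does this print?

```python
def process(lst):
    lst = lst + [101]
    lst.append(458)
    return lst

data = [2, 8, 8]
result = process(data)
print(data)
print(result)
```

Key concept: rebinding parameter vs mutation.
Step by step:
`data = [2, 8, 8]` → data = [2, 8, 8]
`result = process(data)` → result = [2, 8, 8, 101, 458]
`print(data)` → prints [2, 8, 8]
`print(result)` → prints [2, 8, 8, 101, 458]

Answer:
[2, 8, 8]
[2, 8, 8, 101, 458]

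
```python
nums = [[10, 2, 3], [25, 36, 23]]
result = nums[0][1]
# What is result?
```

Trace:
`nums = [[10, 2, 3], [25, 36, 23]]` → nums = [[10, 2, 3], [25, 36, 23]]
`result = nums[0][1]` → result = 2
So result = 2

Answer: 2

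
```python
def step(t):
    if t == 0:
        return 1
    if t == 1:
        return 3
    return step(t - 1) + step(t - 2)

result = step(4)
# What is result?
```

Build up from base cases: step(0)=1, step(1)=3, step(2)=4, step(3)=7, step(4)=11

Answer: 11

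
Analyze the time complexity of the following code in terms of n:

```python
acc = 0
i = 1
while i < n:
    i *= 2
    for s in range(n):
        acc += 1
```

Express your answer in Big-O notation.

Each loop level contributes: log n × n. Multiplying the contributions gives O(n log n).

Answer: O(n log n)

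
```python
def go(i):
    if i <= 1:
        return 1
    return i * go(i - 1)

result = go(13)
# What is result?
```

go(13) = 13 * 12 * 11 * 10 * 9 * 8 * 7 * 6 * 5 * 4 * 3 * 2 * 1 = 6227020800

Answer: 6227020800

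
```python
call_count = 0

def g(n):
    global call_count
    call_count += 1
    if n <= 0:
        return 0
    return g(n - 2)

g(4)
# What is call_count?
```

Linear recursion stepping by 2: 3 calls from n=4 down to ≤0.

Answer: 3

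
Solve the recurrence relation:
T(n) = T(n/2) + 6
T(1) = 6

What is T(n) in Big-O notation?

Each step divides n by 2 and adds 6. After log_2(n) steps we reach T(1)=6. So T(n) = 6·log_2(n) + 6 = O(log n).

Answer: O(log n)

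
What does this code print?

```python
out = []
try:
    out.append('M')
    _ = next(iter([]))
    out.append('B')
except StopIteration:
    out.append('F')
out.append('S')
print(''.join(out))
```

Execution trace: 'M' (try body) → 'F' (except StopIteration) → 'S' (after the try/except). Output: MFS

Answer: MFS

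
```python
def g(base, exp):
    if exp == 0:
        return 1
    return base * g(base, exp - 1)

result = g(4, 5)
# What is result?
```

g(4, 5) = 4 * 4 * 4 * 4 * 4 = 1024

Answer: 1024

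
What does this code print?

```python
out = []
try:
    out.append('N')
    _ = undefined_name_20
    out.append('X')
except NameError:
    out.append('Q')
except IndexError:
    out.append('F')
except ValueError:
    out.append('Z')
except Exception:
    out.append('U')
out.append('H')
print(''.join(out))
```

Execution trace: 'N' (try body) → 'Q' (except NameError) → 'H' (after the try/except). Output: NQH

Answer: NQH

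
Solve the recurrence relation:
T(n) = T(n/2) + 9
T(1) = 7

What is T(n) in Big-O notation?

Each step divides n by 2 and adds 9. After log_2(n) steps we reach T(1)=7. So T(n) = 9·log_2(n) + 7 = O(log n).

Answer: O(log n)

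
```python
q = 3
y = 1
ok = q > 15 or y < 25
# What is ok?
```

Trace:
`q = 3` → q = 3
`y = 1` → y = 1
`ok = q > 15 or y < 25` → ok = True
So ok = True

Answer: True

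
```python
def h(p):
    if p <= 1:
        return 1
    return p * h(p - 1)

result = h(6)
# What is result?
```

h(6) = 6 * 5 * 4 * 3 * 2 * 1 = 720

Answer: 720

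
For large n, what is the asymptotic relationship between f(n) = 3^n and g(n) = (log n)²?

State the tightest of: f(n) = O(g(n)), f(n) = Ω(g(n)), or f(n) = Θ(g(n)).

3^n vs (log n)²: f(n) = Ω(g(n)) but not O(g(n)) — 3^n grows strictly faster than (log n)².

Answer: f(n) = Ω(g(n)) but not O(g(n)) — 3^n grows strictly faster than (log n)².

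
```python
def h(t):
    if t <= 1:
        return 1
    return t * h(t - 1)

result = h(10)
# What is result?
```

h(10) = 10 * 9 * 8 * 7 * 6 * 5 * 4 * 3 * 2 * 1 = 3628800

Answer: 3628800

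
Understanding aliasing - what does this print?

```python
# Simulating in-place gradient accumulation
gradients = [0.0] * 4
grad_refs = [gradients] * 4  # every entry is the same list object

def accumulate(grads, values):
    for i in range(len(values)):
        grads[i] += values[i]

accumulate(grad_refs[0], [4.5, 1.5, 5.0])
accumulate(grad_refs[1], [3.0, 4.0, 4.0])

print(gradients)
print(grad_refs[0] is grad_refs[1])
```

Key concept: gradient accumulation aliasing.
Step by step:
`gradients = [0.0] * 4` → gradients = [0.0, 0.0, 0.0, 0.0]
`grad_refs = [gradients] * 4` → grad_refs = [[0.0, 0.0, 0.0, 0.0], [0.0, 0.0, 0.0, 0.0], [0.0, 0.0, 0.0, 0.0], [0.0, 0.0, 0.0, 0.0]]
`accumulate(grad_refs[0], [4.5, 1.5, 5.0])` → gradients = [4.5, 1.5, 5.0, 0.0]; grad_refs = [[4.5, 1.5, 5.0, 0.0], [4.5, 1.5, 5.0, 0.0], [4.5, 1.5, 5.0, 0.0], [4.5, 1.5, 5.0, 0.0]]
`accumulate(grad_refs[1], [3.0, 4.0, 4.0])` → gradients = [7.5, 5.5, 9.0, 0.0]; grad_refs = [[7.5, 5.5, 9.0, 0.0], [7.5, 5.5, 9.0, 0.0], [7.5, 5.5, 9.0, 0.0], [7.5, 5.5, 9.0, 0.0]]
`print(gradients)` → prints [7.5, 5.5, 9.0, 0.0]
`print(grad_refs[0] is grad_refs[1])` → prints True

Answer:
[7.5, 5.5, 9.0, 0.0]
True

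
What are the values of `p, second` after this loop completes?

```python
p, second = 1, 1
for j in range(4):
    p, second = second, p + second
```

Fibonacci: after 4 iterations
`p, second` takes the values: (1, 1) → (1, 2) → (2, 3) → (3, 5) → (5, 8)

Answer: 5, 8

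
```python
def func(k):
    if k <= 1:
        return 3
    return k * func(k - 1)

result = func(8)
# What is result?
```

func(8) = 8 * 7 * 6 * 5 * 4 * 3 * 2 * 3 = 120960

Answer: 120960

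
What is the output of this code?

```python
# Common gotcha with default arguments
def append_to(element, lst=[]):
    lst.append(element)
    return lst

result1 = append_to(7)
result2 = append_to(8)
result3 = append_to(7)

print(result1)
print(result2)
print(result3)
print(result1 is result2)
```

Key concept: mutable default argument gotcha.
Step by step:
`result1 = append_to(7)` → result1 = [7]
`result2 = append_to(8)` → result1 = [7, 8] (same object as result2); result2 = [7, 8] (same object as result1)
`result3 = append_to(7)` → result1 = [7, 8, 7] (same object as result2, result3); result2 = [7, 8, 7] (same object as result1, result3); result3 = [7, 8, 7] (same object as result1, result2)
`print(result1)` → prints [7, 8, 7]
`print(result2)` → prints [7, 8, 7]
`print(result3)` → prints [7, 8, 7]
`print(result1 is result2)` → prints True

Answer:
[7, 8, 7]
[7, 8, 7]
[7, 8, 7]
True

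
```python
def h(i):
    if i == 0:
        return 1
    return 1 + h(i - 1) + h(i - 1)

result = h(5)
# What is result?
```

h(i) = 1 + 2·h(i-1), h(0)=1. Closed form: (1+1)·2^5 - 1 = 63.

Answer: 63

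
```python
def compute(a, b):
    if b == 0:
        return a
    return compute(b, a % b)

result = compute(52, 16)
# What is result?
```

compute(52, 16) -> compute(16, 4) -> compute(4, 0) -> 4

Answer: 4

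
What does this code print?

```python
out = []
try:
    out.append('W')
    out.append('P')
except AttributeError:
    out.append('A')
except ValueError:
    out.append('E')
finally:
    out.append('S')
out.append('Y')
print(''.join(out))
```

Execution trace: 'W' (try body) → 'P' (try body, no exception) → 'S' (finally) → 'Y' (after the try/except). Output: WPSY

Answer: WPSY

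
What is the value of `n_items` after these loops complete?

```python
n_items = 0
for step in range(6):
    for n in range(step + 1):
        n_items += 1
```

Triangle: 1 + 2 + ... + 6
`n_items` takes the values: 0 → 1 → 2 → 3 → 4 → 5 → 6 → 7 → 8 → 9 → 10 → 11 → 12 → 13 → 14 → 15 → 16 → 17 → 18 → 19 → 20 → 21

Answer: 21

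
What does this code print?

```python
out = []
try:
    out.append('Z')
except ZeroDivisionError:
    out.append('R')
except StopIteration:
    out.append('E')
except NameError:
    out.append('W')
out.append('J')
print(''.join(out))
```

Execution trace: 'Z' (try body, no exception) → 'J' (after the try/except). Output: ZJ

Answer: ZJ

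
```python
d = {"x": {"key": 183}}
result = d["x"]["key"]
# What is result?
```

Trace:
`d = {"x": {"key": 183}}` → d = {'x': {'key': 183}}
`result = d["x"]["key"]` → result = 183
So result = 183

Answer: 183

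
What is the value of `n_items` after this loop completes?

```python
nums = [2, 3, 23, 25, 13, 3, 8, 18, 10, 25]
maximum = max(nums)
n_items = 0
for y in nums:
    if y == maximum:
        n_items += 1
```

Count of max value 25 in [2, 3, 23, 25, 13, 3, 8, 18, 10, 25]
`n_items` takes the values: 0 → 1 → 2

Answer: 2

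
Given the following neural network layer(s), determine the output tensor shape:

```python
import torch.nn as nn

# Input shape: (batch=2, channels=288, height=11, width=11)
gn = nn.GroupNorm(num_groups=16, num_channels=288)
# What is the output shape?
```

Input: (2, 288, 11, 11) -> Output: (2, 288, 11, 11)

Answer: (2, 288, 11, 11)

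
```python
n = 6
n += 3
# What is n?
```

Trace:
`n = 6` → n = 6
`n += 3` → n = 9
So n = 9

Answer: 9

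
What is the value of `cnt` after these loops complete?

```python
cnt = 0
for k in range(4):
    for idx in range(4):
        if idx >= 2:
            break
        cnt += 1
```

Inner breaks at 2, outer runs 4 times
`cnt` takes the values: 0 → 1 → 2 → 3 → 4 → 5 → 6 → 7 → 8

Answer: 8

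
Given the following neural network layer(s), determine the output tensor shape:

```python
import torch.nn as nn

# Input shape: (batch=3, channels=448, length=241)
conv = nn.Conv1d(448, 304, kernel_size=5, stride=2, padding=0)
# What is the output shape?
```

Input: (3, 448, 241) -> Output: (3, 304, 119)

Answer: (3, 304, 119)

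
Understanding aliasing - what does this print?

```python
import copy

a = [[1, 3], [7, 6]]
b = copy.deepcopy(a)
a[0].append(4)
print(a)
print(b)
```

Key concept: deep copy is fully independent.
Step by step:
`a = [[1, 3], [7, 6]]` → a = [[1, 3], [7, 6]]
`b = copy.deepcopy(a)` → b = [[1, 3], [7, 6]]
`a[0].append(4)` → a = [[1, 3, 4], [7, 6]]
`print(a)` → prints [[1, 3, 4], [7, 6]]
`print(b)` → prints [[1, 3], [7, 6]]

Answer:
[[1, 3, 4], [7, 6]]
[[1, 3], [7, 6]]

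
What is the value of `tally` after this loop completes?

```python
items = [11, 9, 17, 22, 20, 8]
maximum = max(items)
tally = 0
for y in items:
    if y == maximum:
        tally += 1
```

Count of max value 22 in [11, 9, 17, 22, 20, 8]
`tally` takes the values: 0 → 1

Answer: 1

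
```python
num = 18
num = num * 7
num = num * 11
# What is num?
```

Trace:
`num = 18` → num = 18
`num = num * 7` → num = 126
`num = num * 11` → num = 1386
So num = 1386

Answer: 1386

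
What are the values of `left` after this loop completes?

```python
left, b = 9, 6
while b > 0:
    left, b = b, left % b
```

GCD of 9 and 6
`left` takes the values: 9 → 6 → 3

Answer: 3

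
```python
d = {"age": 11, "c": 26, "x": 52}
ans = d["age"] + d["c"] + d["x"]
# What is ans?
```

Trace:
`d = {"age": 11, "c": 26, "x": 52}` → d = {'age': 11, 'c': 26, 'x': 52}
`ans = d["age"] + d["c"] + d["x"]` → ans = 89
So ans = 89

Answer: 89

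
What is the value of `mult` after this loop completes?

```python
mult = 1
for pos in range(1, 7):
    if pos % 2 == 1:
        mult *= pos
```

Product of odd numbers 1 to 6
`mult` takes the values: 1 → 3 → 15

Answer: 15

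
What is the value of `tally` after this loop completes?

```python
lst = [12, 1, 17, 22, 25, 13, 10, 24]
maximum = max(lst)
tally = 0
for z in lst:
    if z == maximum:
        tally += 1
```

Count of max value 25 in [12, 1, 17, 22, 25, 13, 10, 24]
`tally` takes the values: 0 → 1

Answer: 1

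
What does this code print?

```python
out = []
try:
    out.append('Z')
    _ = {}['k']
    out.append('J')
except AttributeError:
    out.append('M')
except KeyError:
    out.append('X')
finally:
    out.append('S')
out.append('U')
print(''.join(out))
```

Execution trace: 'Z' (try body) → 'X' (except KeyError) → 'S' (finally) → 'U' (after the try/except). Output: ZXSU

Answer: ZXSU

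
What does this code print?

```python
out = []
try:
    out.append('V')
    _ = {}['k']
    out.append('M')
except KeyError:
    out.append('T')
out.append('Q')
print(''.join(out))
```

Execution trace: 'V' (try body) → 'T' (except KeyError) → 'Q' (after the try/except). Output: VTQ

Answer: VTQ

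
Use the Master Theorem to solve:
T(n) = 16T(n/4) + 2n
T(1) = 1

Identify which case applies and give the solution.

a=16, b=4, f(n)=2n. log_4(16) = 2. Since c=1 < 2, Case 1 applies: T(n) = Θ(n^log_b(a)) = O(n^2).

Answer: O(n^2) - Case 1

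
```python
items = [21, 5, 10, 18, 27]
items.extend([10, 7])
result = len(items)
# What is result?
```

Trace:
`items = [21, 5, 10, 18, 27]` → items = [21, 5, 10, 18, 27]
`items.extend([10, 7])` → items = [21, 5, 10, 18, 27, 10, 7]
`result = len(items)` → result = 7
So result = 7

Answer: 7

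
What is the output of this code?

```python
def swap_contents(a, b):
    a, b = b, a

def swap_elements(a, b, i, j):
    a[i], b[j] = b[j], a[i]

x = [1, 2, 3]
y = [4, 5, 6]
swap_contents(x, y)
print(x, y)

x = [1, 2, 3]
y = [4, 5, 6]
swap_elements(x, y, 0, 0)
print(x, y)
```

Key concept: parameter rebinding vs mutation.
Step by step:
`x = [1, 2, 3]` → x = [1, 2, 3]
`y = [4, 5, 6]` → y = [4, 5, 6]
`swap_contents(x, y)` → no visible change to tracked variables
`print(x, y)` → prints [1, 2, 3] [4, 5, 6]
`x = [1, 2, 3]` → x = [1, 2, 3]
`y = [4, 5, 6]` → y = [4, 5, 6]
`swap_elements(x, y, 0, 0)` → x = [4, 2, 3]; y = [1, 5, 6]
`print(x, y)` → prints [4, 2, 3] [1, 5, 6]

Answer:
[1, 2, 3] [4, 5, 6]
[4, 2, 3] [1, 5, 6]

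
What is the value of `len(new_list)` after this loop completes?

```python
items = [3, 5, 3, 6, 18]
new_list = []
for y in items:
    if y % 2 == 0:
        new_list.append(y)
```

Count even numbers in [3, 5, 3, 6, 18]
`new_list` takes the values: [] → [6] → [6, 18]
So `len(new_list)` = 2

Answer: 2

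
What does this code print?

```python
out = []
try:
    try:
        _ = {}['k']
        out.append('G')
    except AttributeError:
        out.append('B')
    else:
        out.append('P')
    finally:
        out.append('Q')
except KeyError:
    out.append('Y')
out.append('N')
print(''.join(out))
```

Execution trace: 'Q' (finally) → 'Y' (outer except KeyError) → 'N' (after the try/except). Output: QYN

Answer: QYN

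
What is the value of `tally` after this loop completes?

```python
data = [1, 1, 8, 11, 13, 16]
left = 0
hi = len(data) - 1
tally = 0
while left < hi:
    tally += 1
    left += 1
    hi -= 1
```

Iterations until pointers meet (list length 6)
`tally` takes the values: 0 → 1 → 2 → 3

Answer: 3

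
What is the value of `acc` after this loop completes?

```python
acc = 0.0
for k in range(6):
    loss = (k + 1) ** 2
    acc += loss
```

Sum of squared losses 1² + 2² + ... + 6²
`acc` takes the values: 0.0 → 1.0 → 5.0 → 14.0 → 30.0 → 55.0 → 91.0

Answer: 91.0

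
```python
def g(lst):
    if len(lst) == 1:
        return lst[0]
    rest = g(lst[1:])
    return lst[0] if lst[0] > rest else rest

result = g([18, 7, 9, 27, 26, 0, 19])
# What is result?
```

Recursive max over [18, 7, 9, 27, 26, 0, 19] = 27

Answer: 27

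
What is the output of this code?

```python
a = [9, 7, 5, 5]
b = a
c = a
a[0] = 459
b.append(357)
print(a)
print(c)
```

Key concept: multiple aliases.
Step by step:
`a = [9, 7, 5, 5]` → a = [9, 7, 5, 5]
`b = a` → b = [9, 7, 5, 5] (same object as a)
`c = a` → c = [9, 7, 5, 5] (same object as a, b)
`a[0] = 459` → a = [459, 7, 5, 5] (same object as b, c); b = [459, 7, 5, 5] (same object as a, c); c = [459, 7, 5, 5] (same object as a, b)
`b.append(357)` → a = [459, 7, 5, 5, 357] (same object as b, c); b = [459, 7, 5, 5, 357] (same object as a, c); c = [459, 7, 5, 5, 357] (same object as a, b)
`print(a)` → prints [459, 7, 5, 5, 357]
`print(c)` → prints [459, 7, 5, 5, 357]

Answer:
[459, 7, 5, 5, 357]
[459, 7, 5, 5, 357]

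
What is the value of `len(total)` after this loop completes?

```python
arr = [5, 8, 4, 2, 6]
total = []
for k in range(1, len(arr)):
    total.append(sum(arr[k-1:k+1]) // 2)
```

Number of 2-element averages
`total` takes the values: [] → [6] → [6, 6] → [6, 6, 3] → [6, 6, 3, 4]
So `len(total)` = 4

Answer: 4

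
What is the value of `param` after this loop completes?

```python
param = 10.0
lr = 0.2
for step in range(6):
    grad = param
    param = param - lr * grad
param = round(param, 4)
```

Gradient descent: w = 10.0 * (1 - 0.2)^6
`param` takes the values: 10.0 → 8.0 → 6.4 → 5.12 → 4.096 → 3.2768 → 2.62144 → 2.6214

Answer: 2.6214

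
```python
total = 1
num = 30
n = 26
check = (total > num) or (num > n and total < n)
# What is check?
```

Trace:
`total = 1` → total = 1
`num = 30` → num = 30
`n = 26` → n = 26
`check = (total > num) or (num > n and total < n)` → check = True
So check = True

Answer: True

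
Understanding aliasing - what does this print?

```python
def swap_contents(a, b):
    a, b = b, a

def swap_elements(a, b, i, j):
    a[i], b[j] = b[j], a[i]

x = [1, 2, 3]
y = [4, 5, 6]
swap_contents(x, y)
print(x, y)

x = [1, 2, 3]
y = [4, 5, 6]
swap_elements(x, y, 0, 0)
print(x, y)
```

Key concept: parameter rebinding vs mutation.
Step by step:
`x = [1, 2, 3]` → x = [1, 2, 3]
`y = [4, 5, 6]` → y = [4, 5, 6]
`swap_contents(x, y)` → no visible change to tracked variables
`print(x, y)` → prints [1, 2, 3] [4, 5, 6]
`x = [1, 2, 3]` → x = [1, 2, 3]
`y = [4, 5, 6]` → y = [4, 5, 6]
`swap_elements(x, y, 0, 0)` → x = [4, 2, 3]; y = [1, 5, 6]
`print(x, y)` → prints [4, 2, 3] [1, 5, 6]

Answer:
[1, 2, 3] [4, 5, 6]
[4, 2, 3] [1, 5, 6]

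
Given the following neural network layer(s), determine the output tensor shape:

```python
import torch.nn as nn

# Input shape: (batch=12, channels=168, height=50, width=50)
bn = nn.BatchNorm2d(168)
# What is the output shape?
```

Input: (12, 168, 50, 50) -> Output: (12, 168, 50, 50)

Answer: (12, 168, 50, 50)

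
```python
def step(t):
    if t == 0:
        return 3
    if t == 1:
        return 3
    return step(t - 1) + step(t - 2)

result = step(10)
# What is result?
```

Build up from base cases: step(0)=3, step(1)=3, step(2)=6, step(3)=9, step(4)=15, step(5)=24, step(6)=39, ..., step(10)=267

Answer: 267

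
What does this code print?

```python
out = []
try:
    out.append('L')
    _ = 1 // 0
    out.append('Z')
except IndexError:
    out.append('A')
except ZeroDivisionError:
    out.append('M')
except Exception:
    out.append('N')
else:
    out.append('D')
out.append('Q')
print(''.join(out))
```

Execution trace: 'L' (try body) → 'M' (except ZeroDivisionError) → 'Q' (after the try/except). Output: LMQ

Answer: LMQ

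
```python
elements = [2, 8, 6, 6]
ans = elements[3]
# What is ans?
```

Trace:
`elements = [2, 8, 6, 6]` → elements = [2, 8, 6, 6]
`ans = elements[3]` → ans = 6
So ans = 6

Answer: 6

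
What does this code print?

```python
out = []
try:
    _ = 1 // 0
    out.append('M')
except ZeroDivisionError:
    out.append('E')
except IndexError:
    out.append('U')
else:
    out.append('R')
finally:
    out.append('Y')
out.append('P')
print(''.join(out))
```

Execution trace: 'E' (except ZeroDivisionError) → 'Y' (finally) → 'P' (after the try/except). Output: EYP

Answer: EYP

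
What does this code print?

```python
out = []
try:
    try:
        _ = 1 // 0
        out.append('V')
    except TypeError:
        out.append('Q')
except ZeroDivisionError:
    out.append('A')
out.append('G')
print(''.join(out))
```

Execution trace: 'A' (outer except ZeroDivisionError) → 'G' (after the try/except). Output: AG

Answer: AG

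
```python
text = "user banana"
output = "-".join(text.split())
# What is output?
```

Trace:
`text = "user banana"` → text = 'user banana'
`output = "-".join(text.split())` → output = 'user-banana'
So output = 'user-banana'

Answer: 'user-banana'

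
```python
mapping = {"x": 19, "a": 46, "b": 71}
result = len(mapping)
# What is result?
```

Trace:
`mapping = {"x": 19, "a": 46, "b": 71}` → mapping = {'x': 19, 'a': 46, 'b': 71}
`result = len(mapping)` → result = 3
So result = 3

Answer: 3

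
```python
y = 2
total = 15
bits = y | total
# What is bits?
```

Trace:
`y = 2` → y = 2
`total = 15` → total = 15
`bits = y | total` → bits = 15
So bits = 15

Answer: 15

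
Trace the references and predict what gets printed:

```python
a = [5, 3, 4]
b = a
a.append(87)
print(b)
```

Key concept: basic list aliasing.
Step by step:
`a = [5, 3, 4]` → a = [5, 3, 4]
`b = a` → b = [5, 3, 4] (same object as a)
`a.append(87)` → a = [5, 3, 4, 87] (same object as b); b = [5, 3, 4, 87] (same object as a)
`print(b)` → prints [5, 3, 4, 87]

Answer: [5, 3, 4, 87]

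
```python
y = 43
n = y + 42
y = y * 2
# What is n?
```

Trace:
`y = 43` → y = 43
`n = y + 42` → n = 85
`y = y * 2` → y = 86
So n = 85

Answer: 85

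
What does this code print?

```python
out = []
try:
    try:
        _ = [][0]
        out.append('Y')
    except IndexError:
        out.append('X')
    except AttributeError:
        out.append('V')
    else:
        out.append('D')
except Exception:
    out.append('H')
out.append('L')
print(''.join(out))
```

Execution trace: 'X' (inner except IndexError) → 'L' (after the try/except). Output: XL

Answer: XL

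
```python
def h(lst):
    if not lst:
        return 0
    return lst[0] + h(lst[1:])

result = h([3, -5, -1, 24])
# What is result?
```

3 + (-5) + (-1) + 24 + 0 = 21

Answer: 21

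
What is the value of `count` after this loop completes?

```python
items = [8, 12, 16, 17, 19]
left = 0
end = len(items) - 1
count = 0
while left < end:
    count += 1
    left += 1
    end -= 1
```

Iterations until pointers meet (list length 5)
`count` takes the values: 0 → 1 → 2

Answer: 2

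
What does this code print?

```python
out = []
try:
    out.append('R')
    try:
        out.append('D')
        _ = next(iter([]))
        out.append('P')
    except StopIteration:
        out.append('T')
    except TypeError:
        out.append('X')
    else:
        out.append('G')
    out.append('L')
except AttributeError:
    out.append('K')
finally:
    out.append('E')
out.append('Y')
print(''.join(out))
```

Execution trace: 'R' (try body) → 'D' (inner try body) → 'T' (inner except StopIteration) → 'L' (try body, no exception) → 'E' (finally) → 'Y' (after the try/except). Output: RDTLEY

Answer: RDTLEY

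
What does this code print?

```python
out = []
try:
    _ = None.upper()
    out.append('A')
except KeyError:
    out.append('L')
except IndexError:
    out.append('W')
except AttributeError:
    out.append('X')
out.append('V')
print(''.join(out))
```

Execution trace: 'X' (except AttributeError) → 'V' (after the try/except). Output: XV

Answer: XV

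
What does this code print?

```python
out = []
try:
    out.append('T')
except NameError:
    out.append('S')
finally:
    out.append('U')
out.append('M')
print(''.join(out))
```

Execution trace: 'T' (try body, no exception) → 'U' (finally) → 'M' (after the try/except). Output: TUM

Answer: TUM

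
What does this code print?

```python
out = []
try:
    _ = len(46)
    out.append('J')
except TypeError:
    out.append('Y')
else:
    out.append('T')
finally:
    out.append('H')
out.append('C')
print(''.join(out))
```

Execution trace: 'Y' (except TypeError) → 'H' (finally) → 'C' (after the try/except). Output: YHC

Answer: YHC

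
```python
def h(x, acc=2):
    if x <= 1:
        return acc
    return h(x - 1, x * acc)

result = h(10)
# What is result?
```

Accumulator trace (n, acc): (10, 2) -> (9, 20) -> (8, 180) -> (7, 1440) -> (6, 10080) -> (5, 60480) -> (4, 302400) -> (3, 1209600) -> (2, 3628800) -> (1, 7257600) -> return 7257600

Answer: 7257600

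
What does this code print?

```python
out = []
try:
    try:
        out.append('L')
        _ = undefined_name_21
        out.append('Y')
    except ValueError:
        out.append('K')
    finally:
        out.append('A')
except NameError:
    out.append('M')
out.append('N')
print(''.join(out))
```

Execution trace: 'L' (try body) → 'A' (finally) → 'M' (outer except NameError) → 'N' (after the try/except). Output: LAMN

Answer: LAMN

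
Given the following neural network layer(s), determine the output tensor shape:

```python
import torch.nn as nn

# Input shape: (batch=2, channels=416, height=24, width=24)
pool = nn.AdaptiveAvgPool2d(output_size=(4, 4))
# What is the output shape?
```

Input: (2, 416, 24, 24) -> Output: (2, 416, 4, 4)

Answer: (2, 416, 4, 4)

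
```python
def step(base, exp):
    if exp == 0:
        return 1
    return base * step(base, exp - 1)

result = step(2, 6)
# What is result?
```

step(2, 6) = 2 * 2 * 2 * 2 * 2 * 2 = 64

Answer: 64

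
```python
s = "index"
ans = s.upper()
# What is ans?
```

Trace:
`s = "index"` → s = 'index'
`ans = s.upper()` → ans = 'INDEX'
So ans = 'INDEX'

Answer: 'INDEX'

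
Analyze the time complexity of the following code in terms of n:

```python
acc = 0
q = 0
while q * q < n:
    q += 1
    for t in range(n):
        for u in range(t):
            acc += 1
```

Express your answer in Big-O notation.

Each loop level contributes: √n × n × n. Multiplying the contributions gives O(n^2√n).

Answer: O(n^2√n)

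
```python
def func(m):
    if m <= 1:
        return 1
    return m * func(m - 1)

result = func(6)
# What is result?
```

func(6) = 6 * 5 * 4 * 3 * 2 * 1 = 720

Answer: 720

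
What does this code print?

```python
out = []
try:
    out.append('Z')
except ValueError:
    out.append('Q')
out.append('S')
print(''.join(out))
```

Execution trace: 'Z' (try body, no exception) → 'S' (after the try/except). Output: ZS

Answer: ZS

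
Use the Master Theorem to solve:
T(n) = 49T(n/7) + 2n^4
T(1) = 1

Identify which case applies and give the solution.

a=49, b=7, f(n)=2n^4. log_7(49) = 2. Since c=4 > 2 and the regularity condition holds (49(n/7)^4 = (49/7^4)n^4 with 49/7^4 < 1), Case 3 applies: T(n) = Θ(f(n)) = O(n^4).

Answer: O(n^4) - Case 3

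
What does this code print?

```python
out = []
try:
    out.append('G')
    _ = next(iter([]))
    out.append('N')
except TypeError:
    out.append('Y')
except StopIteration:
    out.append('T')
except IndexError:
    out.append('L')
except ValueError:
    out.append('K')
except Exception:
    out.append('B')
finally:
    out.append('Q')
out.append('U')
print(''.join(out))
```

Execution trace: 'G' (try body) → 'T' (except StopIteration) → 'Q' (finally) → 'U' (after the try/except). Output: GTQU

Answer: GTQU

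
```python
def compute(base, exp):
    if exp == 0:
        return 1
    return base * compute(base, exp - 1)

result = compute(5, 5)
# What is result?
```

compute(5, 5) = 5 * 5 * 5 * 5 * 5 = 3125

Answer: 3125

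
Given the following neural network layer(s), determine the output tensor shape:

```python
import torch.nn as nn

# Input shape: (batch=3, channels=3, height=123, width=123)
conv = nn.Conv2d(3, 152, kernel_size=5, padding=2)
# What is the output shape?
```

Input: (3, 3, 123, 123) -> Output: (3, 152, 123, 123)

Answer: (3, 152, 123, 123)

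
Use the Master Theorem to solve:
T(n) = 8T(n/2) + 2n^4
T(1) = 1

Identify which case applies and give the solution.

a=8, b=2, f(n)=2n^4. log_2(8) = 3. Since c=4 > 3 and the regularity condition holds (8(n/2)^4 = (8/2^4)n^4 with 8/2^4 < 1), Case 3 applies: T(n) = Θ(f(n)) = O(n^4).

Answer: O(n^4) - Case 3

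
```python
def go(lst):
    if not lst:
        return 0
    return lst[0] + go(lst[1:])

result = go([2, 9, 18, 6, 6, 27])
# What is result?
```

2 + 9 + 18 + 6 + 6 + 27 + 0 = 68

Answer: 68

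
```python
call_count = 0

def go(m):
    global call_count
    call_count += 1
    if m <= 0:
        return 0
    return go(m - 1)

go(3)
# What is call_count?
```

Linear recursion stepping by 1: 4 calls from m=3 down to ≤0.

Answer: 4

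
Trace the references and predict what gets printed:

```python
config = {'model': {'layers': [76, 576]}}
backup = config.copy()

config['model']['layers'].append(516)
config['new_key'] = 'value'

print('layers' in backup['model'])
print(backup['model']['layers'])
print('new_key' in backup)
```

Key concept: shallow copy gotcha with nested dict.
Step by step:
`config = {'model': {'layers': [76, 576]}}` → config = {'model': {'layers': [76, 576]}}
`backup = config.copy()` → backup = {'model': {'layers': [76, 576]}}
`config['model']['layers'].append(516)` → config = {'model': {'layers': [76, 576, 516]}}; backup = {'model': {'layers': [76, 576, 516]}}
`config['new_key'] = 'value'` → config = {'model': {'layers': [76, 576, 516]}, 'new_key': 'value'}
`print('layers' in backup['model'])` → prints True
`print(backup['model']['layers'])` → prints [76, 576, 516]
`print('new_key' in backup)` → prints False

Answer:
True
[76, 576, 516]
False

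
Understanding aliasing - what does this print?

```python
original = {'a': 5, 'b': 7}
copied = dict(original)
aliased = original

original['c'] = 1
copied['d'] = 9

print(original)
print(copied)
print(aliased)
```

Key concept: dict() creates copy, assignment creates alias.
Step by step:
`original = {'a': 5, 'b': 7}` → original = {'a': 5, 'b': 7}
`copied = dict(original)` → copied = {'a': 5, 'b': 7}
`aliased = original` → aliased = {'a': 5, 'b': 7} (same object as original)
`original['c'] = 1` → original = {'a': 5, 'b': 7, 'c': 1} (same object as aliased); aliased = {'a': 5, 'b': 7, 'c': 1} (same object as original)
`copied['d'] = 9` → copied = {'a': 5, 'b': 7, 'd': 9}
`print(original)` → prints {'a': 5, 'b': 7, 'c': 1}
`print(copied)` → prints {'a': 5, 'b': 7, 'd': 9}
`print(aliased)` → prints {'a': 5, 'b': 7, 'c': 1}

Answer:
{'a': 5, 'b': 7, 'c': 1}
{'a': 5, 'b': 7, 'd': 9}
{'a': 5, 'b': 7, 'c': 1}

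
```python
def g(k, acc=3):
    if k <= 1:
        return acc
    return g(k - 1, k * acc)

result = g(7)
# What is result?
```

Accumulator trace (n, acc): (7, 3) -> (6, 21) -> (5, 126) -> (4, 630) -> (3, 2520) -> (2, 7560) -> (1, 15120) -> return 15120

Answer: 15120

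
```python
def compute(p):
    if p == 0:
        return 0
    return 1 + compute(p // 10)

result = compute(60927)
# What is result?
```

Count of digits of 60927: 5

Answer: 5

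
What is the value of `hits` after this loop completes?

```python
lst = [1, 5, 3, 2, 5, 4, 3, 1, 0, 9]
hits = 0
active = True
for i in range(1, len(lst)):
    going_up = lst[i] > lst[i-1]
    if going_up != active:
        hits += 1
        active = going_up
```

Count direction changes in [1, 5, 3, 2, 5, 4, 3, 1, 0, 9]
`hits` takes the values: 0 → 1 → 2 → 3 → 4

Answer: 4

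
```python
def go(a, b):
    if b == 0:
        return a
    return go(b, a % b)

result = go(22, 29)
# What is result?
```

go(22, 29) -> go(29, 22) -> go(22, 7) -> go(7, 1) -> go(1, 0) -> 1

Answer: 1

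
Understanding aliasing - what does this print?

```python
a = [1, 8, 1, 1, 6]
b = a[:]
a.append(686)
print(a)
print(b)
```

Key concept: slice [:] creates copy.
Step by step:
`a = [1, 8, 1, 1, 6]` → a = [1, 8, 1, 1, 6]
`b = a[:]` → b = [1, 8, 1, 1, 6]
`a.append(686)` → a = [1, 8, 1, 1, 6, 686]
`print(a)` → prints [1, 8, 1, 1, 6, 686]
`print(b)` → prints [1, 8, 1, 1, 6]

Answer:
[1, 8, 1, 1, 6, 686]
[1, 8, 1, 1, 6]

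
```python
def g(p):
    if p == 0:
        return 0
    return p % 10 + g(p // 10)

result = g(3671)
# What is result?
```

Sum of digits of 3671: 1 + 7 + 6 + 3 = 17

Answer: 17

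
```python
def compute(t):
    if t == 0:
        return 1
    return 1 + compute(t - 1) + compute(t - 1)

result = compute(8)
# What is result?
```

compute(t) = 1 + 2·compute(t-1), compute(0)=1. Closed form: (1+1)·2^8 - 1 = 511.

Answer: 511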